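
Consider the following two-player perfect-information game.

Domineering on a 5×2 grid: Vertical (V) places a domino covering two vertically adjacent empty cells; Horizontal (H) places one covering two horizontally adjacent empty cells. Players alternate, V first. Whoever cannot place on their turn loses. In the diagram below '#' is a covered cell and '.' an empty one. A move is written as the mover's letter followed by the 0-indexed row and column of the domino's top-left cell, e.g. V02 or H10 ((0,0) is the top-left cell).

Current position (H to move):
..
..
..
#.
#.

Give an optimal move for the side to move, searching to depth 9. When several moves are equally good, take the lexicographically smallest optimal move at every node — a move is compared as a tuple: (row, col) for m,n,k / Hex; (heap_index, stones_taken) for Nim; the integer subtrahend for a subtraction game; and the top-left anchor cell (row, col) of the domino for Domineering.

ply 1, H at ../../../#./#. | H00=-1→##/../../#./#.; H10=+1→../##/../#./#.*; H20=-1→../../##/#./#.
ply 2, V at ../##/../#./#. | V21=-1→../##/.#/##/#.*; V31=-1→../##/../##/##
ply 3, H at ../##/.#/##/#. | H00=+1→##/##/.#/##/#.*
ply 4: ##/##/.#/##/#. is terminal -1 (V); from ../../../#./#. depth 9

H's best at [../../../#./#.]: H10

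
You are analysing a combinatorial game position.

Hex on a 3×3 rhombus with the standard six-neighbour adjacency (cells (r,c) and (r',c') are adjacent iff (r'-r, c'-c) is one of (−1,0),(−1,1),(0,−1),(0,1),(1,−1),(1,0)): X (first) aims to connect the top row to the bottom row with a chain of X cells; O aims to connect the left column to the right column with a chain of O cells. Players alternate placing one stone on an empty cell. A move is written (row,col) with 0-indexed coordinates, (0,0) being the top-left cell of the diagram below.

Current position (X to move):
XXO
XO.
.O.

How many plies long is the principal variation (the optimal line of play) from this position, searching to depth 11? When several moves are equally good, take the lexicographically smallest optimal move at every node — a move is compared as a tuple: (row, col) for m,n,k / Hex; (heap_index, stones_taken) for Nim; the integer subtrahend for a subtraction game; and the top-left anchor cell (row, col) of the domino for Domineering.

p1 X@[XXO/XO./.O.]: (1,2)[XXO/XOX/.O.]-1 (2,0)[XXO/XO./XO.]+1* (2,2)[XXO/XO./.OX]-1
p2 O@[XXO/XO./XO.] terminal -1; root [XXO/XO./.O.] d11

PV length from [XXO/XO./.O.]: 1 ply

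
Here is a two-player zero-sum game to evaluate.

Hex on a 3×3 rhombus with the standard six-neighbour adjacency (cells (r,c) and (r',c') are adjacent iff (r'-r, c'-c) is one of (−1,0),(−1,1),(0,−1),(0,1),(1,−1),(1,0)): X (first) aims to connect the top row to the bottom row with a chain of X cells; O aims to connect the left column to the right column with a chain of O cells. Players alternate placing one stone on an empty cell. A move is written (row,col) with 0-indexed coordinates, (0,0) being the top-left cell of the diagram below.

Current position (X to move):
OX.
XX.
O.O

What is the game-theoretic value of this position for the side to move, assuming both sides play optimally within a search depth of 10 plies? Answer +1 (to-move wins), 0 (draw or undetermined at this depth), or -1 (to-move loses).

value(OX./XX./O.O, X) = +1

ply 1, X at OX./XX./O.O | (0,2)=-1→OXX/XX./O.O; (1,2)=-1→OX./XXX/O.O; (2,1)=+1→OX./XX./OXO*
ply 2: OX./XX./OXO is terminal -1 (O); from OX./XX./O.O depth 10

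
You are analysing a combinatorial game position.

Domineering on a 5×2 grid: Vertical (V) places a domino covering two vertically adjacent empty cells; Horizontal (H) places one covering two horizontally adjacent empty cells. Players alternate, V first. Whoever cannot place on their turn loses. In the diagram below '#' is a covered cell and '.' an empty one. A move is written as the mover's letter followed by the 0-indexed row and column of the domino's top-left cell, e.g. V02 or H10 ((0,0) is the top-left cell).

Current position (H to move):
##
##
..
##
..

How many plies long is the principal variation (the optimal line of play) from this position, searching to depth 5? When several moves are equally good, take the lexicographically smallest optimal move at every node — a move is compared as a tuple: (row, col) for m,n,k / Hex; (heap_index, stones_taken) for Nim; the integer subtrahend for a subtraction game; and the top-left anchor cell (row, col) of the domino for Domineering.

PV length from [##/##/../##/..]: 1 ply

ply 1, H at ##/##/../##/.. | H20=+1→##/##/##/##/..*; H40=+1→##/##/../##/##
ply 2: ##/##/##/##/.. is terminal -1 (V); from ##/##/../##/.. depth 5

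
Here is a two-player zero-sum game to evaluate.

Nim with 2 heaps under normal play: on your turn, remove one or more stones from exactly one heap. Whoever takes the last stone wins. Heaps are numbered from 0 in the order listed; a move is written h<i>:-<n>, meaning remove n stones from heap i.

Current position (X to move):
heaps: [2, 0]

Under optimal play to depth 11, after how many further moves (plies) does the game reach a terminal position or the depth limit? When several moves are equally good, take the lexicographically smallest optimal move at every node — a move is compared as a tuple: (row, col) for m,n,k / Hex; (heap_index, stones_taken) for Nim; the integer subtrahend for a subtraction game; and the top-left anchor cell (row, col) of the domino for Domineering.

PV length from [(2,0)]: 1 ply

[(2,0)] X move#1: h0:-1:-1/(1,0), h0:-2:+1/(0,0)*
[(0,0)] end (terminal -1, O#2); searched (2,0) to 11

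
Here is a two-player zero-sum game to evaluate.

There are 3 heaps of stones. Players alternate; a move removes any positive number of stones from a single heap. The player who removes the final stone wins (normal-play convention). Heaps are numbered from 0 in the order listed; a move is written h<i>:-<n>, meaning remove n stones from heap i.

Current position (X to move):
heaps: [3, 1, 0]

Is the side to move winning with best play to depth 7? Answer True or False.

X winning at [(3,1,0)]: True

[(3,1,0)] X move#1: h0:-1:-1/(2,1,0), h0:-2:+1/(1,1,0)*, h0:-3:-1/(0,1,0), h1:-1:-1/(3,0,0)
[(1,1,0)] O move#2: h0:-1:-1/(0,1,0)*, h1:-1:-1/(1,0,0)
[(0,1,0)] X move#3: h1:-1:+1/(0,0,0)*
[(0,0,0)] end (terminal -1, O#4); searched (3,1,0) to 7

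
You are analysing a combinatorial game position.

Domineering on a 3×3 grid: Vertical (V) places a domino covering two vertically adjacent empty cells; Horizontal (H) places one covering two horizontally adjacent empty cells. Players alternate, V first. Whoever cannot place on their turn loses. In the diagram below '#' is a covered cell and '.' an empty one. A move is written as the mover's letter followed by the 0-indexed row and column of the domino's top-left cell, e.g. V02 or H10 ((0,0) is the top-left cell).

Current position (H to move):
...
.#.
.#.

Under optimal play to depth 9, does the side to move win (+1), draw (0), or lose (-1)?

[.../.#./.#.] H move#1: H00:-1/##./.#./.#.*, H01:-1/.##/.#./.#.
[##./.#./.#.] V move#2: V02:+1/###/.##/.#.*, V10:+1/##./##./##., V12:+1/##./.##/.##
[###/.##/.#.] end (terminal -1, H#3); searched .../.#./.#. to 9

value(.../.#./.#., H) = -1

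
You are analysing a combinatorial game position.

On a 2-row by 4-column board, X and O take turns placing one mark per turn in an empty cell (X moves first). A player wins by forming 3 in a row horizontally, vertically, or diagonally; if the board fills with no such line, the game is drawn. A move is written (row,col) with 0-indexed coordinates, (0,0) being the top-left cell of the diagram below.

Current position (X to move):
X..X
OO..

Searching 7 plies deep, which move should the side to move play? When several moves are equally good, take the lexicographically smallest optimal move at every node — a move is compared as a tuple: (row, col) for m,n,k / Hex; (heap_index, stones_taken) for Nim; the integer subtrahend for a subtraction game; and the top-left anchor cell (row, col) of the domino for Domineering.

p1 X@[X..X/OO..]: (0,1)[XX.X/OO..]-1 (0,2)[X.XX/OO..]-1 (1,2)[X..X/OOX.]+0* (1,3)[X..X/OO.X]-1
p2 O@[X..X/OOX.]: (0,1)[XO.X/OOX.]+0* (0,2)[X.OX/OOX.]+0 (1,3)[X..X/OOXO]+0
p3 X@[XO.X/OOX.]: (0,2)[XOXX/OOX.]+0* (1,3)[XO.X/OOXX]+0
p4 O@[XOXX/OOX.]: (1,3)[XOXX/OOXO]+0*
p5 X@[XOXX/OOXO] terminal +0; root [X..X/OO..] d7

X's best at [X..X/OO..]: (1,2)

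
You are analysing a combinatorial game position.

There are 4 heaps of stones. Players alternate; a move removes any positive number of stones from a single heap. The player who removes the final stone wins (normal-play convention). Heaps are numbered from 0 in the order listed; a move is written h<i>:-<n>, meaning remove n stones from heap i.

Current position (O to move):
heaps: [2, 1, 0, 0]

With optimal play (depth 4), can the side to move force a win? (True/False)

ply 1, O at (2,1,0,0) | h0:-1=+1→(1,1,0,0)*; h0:-2=-1→(0,1,0,0); h1:-1=-1→(2,0,0,0)
ply 2, X at (1,1,0,0) | h0:-1=-1→(0,1,0,0)*; h1:-1=-1→(1,0,0,0)
ply 3, O at (0,1,0,0) | h1:-1=+1→(0,0,0,0)*
ply 4: (0,0,0,0) is terminal -1 (X); from (2,1,0,0) depth 4

O winning at [(2,1,0,0)]: True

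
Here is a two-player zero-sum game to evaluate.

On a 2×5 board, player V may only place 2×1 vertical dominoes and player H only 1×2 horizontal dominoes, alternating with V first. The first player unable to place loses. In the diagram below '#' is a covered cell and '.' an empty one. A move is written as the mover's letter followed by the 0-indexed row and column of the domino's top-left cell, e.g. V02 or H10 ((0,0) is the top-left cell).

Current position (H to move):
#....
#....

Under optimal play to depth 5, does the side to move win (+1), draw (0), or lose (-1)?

p1 H@[#..../#....]: H01[###../#....]-1 H02[#.##./#....]+1* H03[#..##/#....]-1 H11[#..../###..]-1 H12[#..../#.##.]+1 H13[#..../#..##]-1
p2 V@[#.##./#....]: V01[####./##...]-1* V04[#.###/#...#]-1
p3 H@[####./##...]: H12[####./####.]-1 H13[####./##.##]+1*
p4 V@[####./##.##] terminal -1; root [#..../#....] d5

value(#..../#...., H) = +1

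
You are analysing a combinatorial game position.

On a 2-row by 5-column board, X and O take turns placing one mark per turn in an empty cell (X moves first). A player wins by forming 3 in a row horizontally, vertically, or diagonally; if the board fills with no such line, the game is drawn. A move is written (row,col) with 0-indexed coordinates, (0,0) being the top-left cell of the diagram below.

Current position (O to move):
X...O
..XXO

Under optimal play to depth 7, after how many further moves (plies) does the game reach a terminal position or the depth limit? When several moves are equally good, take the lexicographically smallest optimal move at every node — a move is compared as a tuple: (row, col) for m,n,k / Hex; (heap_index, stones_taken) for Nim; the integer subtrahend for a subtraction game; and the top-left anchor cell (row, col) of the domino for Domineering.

PV length from [X...O/..XXO]: 5 plies

[X...O/..XXO] O move#1: (0,1):-1/XO..O/..XXO, (0,2):-1/X.O.O/..XXO, (0,3):-1/X..OO/..XXO, (1,0):-1/X...O/O.XXO, (1,1):+0/X...O/.OXXO*
[X...O/.OXXO] X move#2: (0,1):+0/XX..O/.OXXO*, (0,2):+0/X.X.O/.OXXO, (0,3):+0/X..XO/.OXXO, (1,0):+0/X...O/XOXXO
[XX..O/.OXXO] O move#3: (0,2):+0/XXO.O/.OXXO*, (0,3):-1/XX.OO/.OXXO, (1,0):-1/XX..O/OOXXO
[XXO.O/.OXXO] X move#4: (0,3):+0/XXOXO/.OXXO*, (1,0):-1/XXO.O/XOXXO
[XXOXO/.OXXO] O move#5: (1,0):+0/XXOXO/OOXXO*
[XXOXO/OOXXO] end (terminal +0, X#6); searched X...O/..XXO to 7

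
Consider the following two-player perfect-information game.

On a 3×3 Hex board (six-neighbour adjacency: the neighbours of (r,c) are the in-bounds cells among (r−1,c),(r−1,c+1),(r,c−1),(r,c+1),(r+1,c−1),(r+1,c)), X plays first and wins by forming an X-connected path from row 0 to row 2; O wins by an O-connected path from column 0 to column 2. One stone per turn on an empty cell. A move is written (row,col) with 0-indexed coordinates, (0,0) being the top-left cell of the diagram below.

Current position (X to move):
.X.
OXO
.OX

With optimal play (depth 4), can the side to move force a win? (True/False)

X winning at [.X./OXO/.OX]: True

p1 X@[.X./OXO/.OX]: (0,0)[XX./OXO/.OX]-1 (0,2)[.XX/OXO/.OX]-1 (2,0)[.X./OXO/XOX]+1*
p2 O@[.X./OXO/XOX] terminal -1; root [.X./OXO/.OX] d4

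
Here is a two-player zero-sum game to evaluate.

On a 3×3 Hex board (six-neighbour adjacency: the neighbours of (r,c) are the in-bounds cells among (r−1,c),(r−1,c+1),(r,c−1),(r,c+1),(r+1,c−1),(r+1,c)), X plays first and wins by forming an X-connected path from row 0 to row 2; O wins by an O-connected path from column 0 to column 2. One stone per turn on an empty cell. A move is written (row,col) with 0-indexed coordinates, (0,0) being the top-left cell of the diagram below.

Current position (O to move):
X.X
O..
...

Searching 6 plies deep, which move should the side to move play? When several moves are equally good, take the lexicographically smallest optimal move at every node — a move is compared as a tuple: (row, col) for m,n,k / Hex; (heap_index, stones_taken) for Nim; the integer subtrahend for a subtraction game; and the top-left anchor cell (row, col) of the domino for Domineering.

[X.X/O../...] O move#1: (0,1):-1/XOX/O../..., (1,1):-1/X.X/OO./..., (1,2):-1/X.X/O.O/..., (2,0):-1/X.X/O../O.., (2,1):+1/X.X/O../.O.*, (2,2):-1/X.X/O../..O
[X.X/O../.O.] X move#2: (0,1):-1/XXX/O../.O.*, (1,1):-1/X.X/OX./.O., (1,2):-1/X.X/O.X/.O., (2,0):-1/X.X/O../XO., (2,2):-1/X.X/O../.OX
[XXX/O../.O.] O move#3: (1,1):+1/XXX/OO./.O.*, (1,2):+1/XXX/O.O/.O., (2,0):+1/XXX/O../OO., (2,2):+1/XXX/O../.OO
[XXX/OO./.O.] X move#4: (1,2):-1/XXX/OOX/.O.*, (2,0):-1/XXX/OO./XO., (2,2):-1/XXX/OO./.OX
[XXX/OOX/.O.] O move#5: (2,0):-1/XXX/OOX/OO., (2,2):+1/XXX/OOX/.OO*
[XXX/OOX/.OO] end (terminal -1, X#6); searched X.X/O../... to 6

O's best at [X.X/O../...]: (2,1)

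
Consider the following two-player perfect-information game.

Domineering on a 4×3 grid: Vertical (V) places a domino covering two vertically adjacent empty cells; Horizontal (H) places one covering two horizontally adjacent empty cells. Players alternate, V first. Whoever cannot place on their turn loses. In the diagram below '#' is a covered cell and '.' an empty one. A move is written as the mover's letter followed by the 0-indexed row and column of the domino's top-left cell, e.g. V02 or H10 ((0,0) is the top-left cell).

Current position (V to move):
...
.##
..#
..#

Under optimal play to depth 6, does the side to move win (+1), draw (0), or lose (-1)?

ply 1, V at .../.##/..#/..# | V00=-1→#../###/..#/..#; V10=-1→.../###/#.#/..#; V20=+1→.../.##/#.#/#.#*; V21=+1→.../.##/.##/.##
ply 2, H at .../.##/#.#/#.# | H00=-1→##./.##/#.#/#.#*; H01=-1→.##/.##/#.#/#.#
ply 3, V at ##./.##/#.#/#.# | V21=+1→##./.##/###/###*
ply 4: ##./.##/###/### is terminal -1 (H); from .../.##/..#/..# depth 6

value(.../.##/..#/..#, V) = +1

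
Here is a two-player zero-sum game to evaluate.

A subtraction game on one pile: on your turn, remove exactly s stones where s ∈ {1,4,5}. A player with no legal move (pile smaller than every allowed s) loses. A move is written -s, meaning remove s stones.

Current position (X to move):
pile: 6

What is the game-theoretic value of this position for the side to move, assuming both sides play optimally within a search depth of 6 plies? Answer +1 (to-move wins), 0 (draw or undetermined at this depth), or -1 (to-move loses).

value(6, X) = +1

p1 X@[6]: -1[5]-1 -4[2]+1* -5[1]-1
p2 O@[2]: -1[1]-1*
p3 X@[1]: -1[0]+1*
p4 O@[0] terminal -1; root [6] d6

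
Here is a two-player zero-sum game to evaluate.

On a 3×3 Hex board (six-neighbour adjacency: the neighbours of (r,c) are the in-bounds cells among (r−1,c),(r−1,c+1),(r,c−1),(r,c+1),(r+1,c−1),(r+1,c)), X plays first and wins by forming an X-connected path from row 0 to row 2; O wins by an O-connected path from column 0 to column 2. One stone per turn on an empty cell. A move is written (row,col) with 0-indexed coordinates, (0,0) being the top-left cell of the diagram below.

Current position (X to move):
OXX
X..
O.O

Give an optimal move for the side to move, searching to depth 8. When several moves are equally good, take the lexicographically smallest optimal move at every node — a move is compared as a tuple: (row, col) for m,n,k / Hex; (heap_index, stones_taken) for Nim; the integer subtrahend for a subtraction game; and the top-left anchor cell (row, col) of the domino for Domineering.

p1 X@[OXX/X../O.O]: (1,1)[OXX/XX./O.O]-1 (1,2)[OXX/X.X/O.O]-1 (2,1)[OXX/X../OXO]+1*
p2 O@[OXX/X../OXO]: (1,1)[OXX/XO./OXO]-1* (1,2)[OXX/X.O/OXO]-1
p3 X@[OXX/XO./OXO]: (1,2)[OXX/XOX/OXO]+1*
p4 O@[OXX/XOX/OXO] terminal -1; root [OXX/X../O.O] d8

X's best at [OXX/X../O.O]: (2,1)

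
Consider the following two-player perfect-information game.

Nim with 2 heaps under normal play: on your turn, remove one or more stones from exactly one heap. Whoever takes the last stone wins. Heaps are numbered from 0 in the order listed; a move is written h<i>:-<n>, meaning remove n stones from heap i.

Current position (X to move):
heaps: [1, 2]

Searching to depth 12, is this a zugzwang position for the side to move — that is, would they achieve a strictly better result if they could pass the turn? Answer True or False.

[(1,2)] X move#1: h0:-1:-1/(0,2), h1:-1:+1/(1,1)*, h1:-2:-1/(1,0)
[(1,1)] O move#2: h0:-1:-1/(0,1)*, h1:-1:-1/(1,0)
[(0,1)] X move#3: h1:-1:+1/(0,0)*
[(0,0)] end (terminal -1, O#4); searched (1,2) to 12
pass branch (O moves first from the same position):
  | [(1,2)] O move#1: h0:-1:-1/(0,2), h1:-1:+1/(1,1)*, h1:-2:-1/(1,0)
  | [(1,1)] X move#2: h0:-1:-1/(0,1)*, h1:-1:-1/(1,0)
  | [(0,1)] O move#3: h1:-1:+1/(0,0)*
  | [(0,0)] end (terminal -1, X#4); searched (1,2) to 12
X moving scores +1; X passing scores -1

zugzwang((1,2), X) = False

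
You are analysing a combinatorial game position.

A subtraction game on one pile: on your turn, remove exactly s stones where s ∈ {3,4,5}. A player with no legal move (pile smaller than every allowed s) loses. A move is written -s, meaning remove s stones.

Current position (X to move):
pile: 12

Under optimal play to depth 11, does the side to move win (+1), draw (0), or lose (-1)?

value(12, X) = +1

p1 X@[12]: -3[9]+1* -4[8]+1 -5[7]-1
p2 O@[9]: -3[6]-1* -4[5]-1 -5[4]-1
p3 X@[6]: -3[3]-1 -4[2]+1* -5[1]+1
p4 O@[2] terminal -1; root [12] d11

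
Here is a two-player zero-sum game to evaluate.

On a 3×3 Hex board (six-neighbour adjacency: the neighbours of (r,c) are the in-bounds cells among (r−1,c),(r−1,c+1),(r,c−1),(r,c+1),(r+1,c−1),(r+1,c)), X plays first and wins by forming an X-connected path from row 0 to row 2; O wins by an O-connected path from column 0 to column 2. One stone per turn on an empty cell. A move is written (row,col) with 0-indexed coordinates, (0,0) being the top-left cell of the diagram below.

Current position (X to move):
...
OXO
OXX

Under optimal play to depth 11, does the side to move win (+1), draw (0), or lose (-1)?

[.../OXO/OXX] X move#1: (0,0):+1/X../OXO/OXX*, (0,1):+1/.X./OXO/OXX, (0,2):+1/..X/OXO/OXX
[X../OXO/OXX] O move#2: (0,1):-1/XO./OXO/OXX*, (0,2):-1/X.O/OXO/OXX
[XO./OXO/OXX] X move#3: (0,2):+1/XOX/OXO/OXX*
[XOX/OXO/OXX] end (terminal -1, O#4); searched .../OXO/OXX to 11

value(.../OXO/OXX, X) = +1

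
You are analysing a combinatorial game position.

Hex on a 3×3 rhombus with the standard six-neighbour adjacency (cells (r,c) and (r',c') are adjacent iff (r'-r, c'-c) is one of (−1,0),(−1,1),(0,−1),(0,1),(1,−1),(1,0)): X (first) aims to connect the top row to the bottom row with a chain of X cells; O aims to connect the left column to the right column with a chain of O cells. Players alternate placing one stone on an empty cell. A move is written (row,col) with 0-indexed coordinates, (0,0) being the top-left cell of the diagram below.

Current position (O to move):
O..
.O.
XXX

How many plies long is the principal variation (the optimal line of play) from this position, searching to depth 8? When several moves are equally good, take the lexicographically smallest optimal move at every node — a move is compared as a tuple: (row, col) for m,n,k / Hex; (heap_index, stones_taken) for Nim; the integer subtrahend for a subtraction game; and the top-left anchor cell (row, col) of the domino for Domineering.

[O../.O./XXX] O move#1: (0,1):+1/OO./.O./XXX*, (0,2):+1/O.O/.O./XXX, (1,0):+1/O../OO./XXX, (1,2):+1/O../.OO/XXX
[OO./.O./XXX] X move#2: (0,2):-1/OOX/.O./XXX*, (1,0):-1/OO./XO./XXX, (1,2):-1/OO./.OX/XXX
[OOX/.O./XXX] O move#3: (1,0):-1/OOX/OO./XXX, (1,2):+1/OOX/.OO/XXX*
[OOX/.OO/XXX] end (terminal -1, X#4); searched O../.O./XXX to 8

PV length from [O../.O./XXX]: 3 plies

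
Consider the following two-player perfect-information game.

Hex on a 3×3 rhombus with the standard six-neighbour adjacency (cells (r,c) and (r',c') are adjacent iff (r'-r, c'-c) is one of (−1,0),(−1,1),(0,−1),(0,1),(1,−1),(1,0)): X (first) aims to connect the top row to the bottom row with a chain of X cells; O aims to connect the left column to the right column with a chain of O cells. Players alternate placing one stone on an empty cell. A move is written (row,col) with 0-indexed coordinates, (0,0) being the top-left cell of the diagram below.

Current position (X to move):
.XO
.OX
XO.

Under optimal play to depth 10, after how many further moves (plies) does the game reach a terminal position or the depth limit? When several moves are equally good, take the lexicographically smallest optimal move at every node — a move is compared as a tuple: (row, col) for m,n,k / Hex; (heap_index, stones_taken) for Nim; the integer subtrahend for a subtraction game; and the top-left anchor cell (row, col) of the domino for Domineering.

PV length from [.XO/.OX/XO.]: 1 ply

p1 X@[.XO/.OX/XO.]: (0,0)[XXO/.OX/XO.]-1 (1,0)[.XO/XOX/XO.]+1* (2,2)[.XO/.OX/XOX]-1
p2 O@[.XO/XOX/XO.] terminal -1; root [.XO/.OX/XO.] d10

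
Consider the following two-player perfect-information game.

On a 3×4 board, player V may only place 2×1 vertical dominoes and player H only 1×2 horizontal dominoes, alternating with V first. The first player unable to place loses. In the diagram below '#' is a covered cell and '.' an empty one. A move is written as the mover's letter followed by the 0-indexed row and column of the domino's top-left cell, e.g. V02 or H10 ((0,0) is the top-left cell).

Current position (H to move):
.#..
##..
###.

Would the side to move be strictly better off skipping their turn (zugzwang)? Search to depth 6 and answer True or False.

zugzwang(.#../##../###., H) = False

[.#../##../###.] H move#1: H02:-1/.###/##../###., H12:+1/.#../####/###.*
[.#../####/###.] end (terminal -1, V#2); searched .#../##../###. to 6
pass branch (V moves first from the same position):
  | [.#../##../###.] V move#1: V02:+1/.##./###./###.*, V03:+1/.#.#/##.#/###., V13:-1/.#../##.#/####
  | [.##./###./###.] end (terminal -1, H#2); searched .#../##../###. to 6
H moving scores +1; H passing scores -1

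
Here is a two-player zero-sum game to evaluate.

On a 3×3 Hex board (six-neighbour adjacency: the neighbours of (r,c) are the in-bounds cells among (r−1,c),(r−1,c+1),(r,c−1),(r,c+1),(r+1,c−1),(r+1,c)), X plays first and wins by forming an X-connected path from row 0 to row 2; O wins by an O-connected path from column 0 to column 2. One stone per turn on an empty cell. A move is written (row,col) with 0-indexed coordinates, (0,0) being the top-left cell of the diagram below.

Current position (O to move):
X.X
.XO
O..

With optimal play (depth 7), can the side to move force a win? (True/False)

O winning at [X.X/.XO/O..]: True

ply 1, O at X.X/.XO/O.. | (0,1)=-1→XOX/.XO/O..; (1,0)=-1→X.X/OXO/O..; (2,1)=+1→X.X/.XO/OO.*; (2,2)=-1→X.X/.XO/O.O
ply 2: X.X/.XO/OO. is terminal -1 (X); from X.X/.XO/O.. depth 7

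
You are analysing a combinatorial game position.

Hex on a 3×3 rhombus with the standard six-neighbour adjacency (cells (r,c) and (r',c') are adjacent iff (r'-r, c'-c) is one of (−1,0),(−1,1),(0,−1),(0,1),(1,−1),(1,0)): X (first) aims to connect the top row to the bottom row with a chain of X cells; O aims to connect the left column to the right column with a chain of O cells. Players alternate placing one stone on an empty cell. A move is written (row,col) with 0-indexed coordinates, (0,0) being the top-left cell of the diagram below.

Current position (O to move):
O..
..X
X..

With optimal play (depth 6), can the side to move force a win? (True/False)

p1 O@[O../..X/X..]: (0,1)[OO./..X/X..]-1* (0,2)[O.O/..X/X..]-1 (1,0)[O../O.X/X..]-1 (1,1)[O../.OX/X..]-1 (2,1)[O../..X/XO.]-1 (2,2)[O../..X/X.O]-1
p2 X@[OO./..X/X..]: (0,2)[OOX/..X/X..]+1* (1,0)[OO./X.X/X..]-1 (1,1)[OO./.XX/X..]-1 (2,1)[OO./..X/XX.]-1 (2,2)[OO./..X/X.X]-1
p3 O@[OOX/..X/X..]: (1,0)[OOX/O.X/X..]-1* (1,1)[OOX/.OX/X..]-1 (2,1)[OOX/..X/XO.]-1 (2,2)[OOX/..X/X.O]-1
p4 X@[OOX/O.X/X..]: (1,1)[OOX/OXX/X..]+1* (2,1)[OOX/O.X/XX.]+1 (2,2)[OOX/O.X/X.X]+1
p5 O@[OOX/OXX/X..] terminal -1; root [O../..X/X..] d6

O winning at [O../..X/X..]: False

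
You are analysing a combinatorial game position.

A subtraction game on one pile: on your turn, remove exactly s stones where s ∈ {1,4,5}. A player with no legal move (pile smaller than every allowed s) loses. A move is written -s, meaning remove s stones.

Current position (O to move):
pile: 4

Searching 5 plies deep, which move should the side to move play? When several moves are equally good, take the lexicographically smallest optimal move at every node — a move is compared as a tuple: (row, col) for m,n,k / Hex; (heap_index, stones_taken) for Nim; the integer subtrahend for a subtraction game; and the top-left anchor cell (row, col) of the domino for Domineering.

O's best at [4]: -4

p1 O@[4]: -1[3]-1 -4[0]+1*
p2 X@[0] terminal -1; root [4] d5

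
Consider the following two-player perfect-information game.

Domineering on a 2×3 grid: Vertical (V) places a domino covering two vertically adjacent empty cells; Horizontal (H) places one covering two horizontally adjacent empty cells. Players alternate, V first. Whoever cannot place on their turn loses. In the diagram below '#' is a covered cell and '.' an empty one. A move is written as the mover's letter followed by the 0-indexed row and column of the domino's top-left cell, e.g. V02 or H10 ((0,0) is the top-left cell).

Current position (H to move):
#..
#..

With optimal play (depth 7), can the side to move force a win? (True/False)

ply 1, H at #../#.. | H01=+1→###/#..*; H11=+1→#../###
ply 2: ###/#.. is terminal -1 (V); from #../#.. depth 7

H winning at [#../#..]: True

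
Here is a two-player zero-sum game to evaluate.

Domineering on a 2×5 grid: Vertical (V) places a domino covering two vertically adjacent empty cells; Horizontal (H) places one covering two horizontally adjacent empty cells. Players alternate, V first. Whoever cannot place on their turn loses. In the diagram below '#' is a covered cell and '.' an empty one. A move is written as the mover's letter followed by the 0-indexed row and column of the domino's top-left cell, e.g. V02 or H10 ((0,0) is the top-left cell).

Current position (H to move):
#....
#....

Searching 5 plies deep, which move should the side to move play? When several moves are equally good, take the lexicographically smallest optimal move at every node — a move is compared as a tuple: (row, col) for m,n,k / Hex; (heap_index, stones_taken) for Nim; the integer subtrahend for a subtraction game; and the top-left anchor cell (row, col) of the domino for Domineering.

H's best at [#..../#....]: H02

ply 1, H at #..../#.... | H01=-1→###../#....; H02=+1→#.##./#....*; H03=-1→#..##/#....; H11=-1→#..../###..; H12=+1→#..../#.##.; H13=-1→#..../#..##
ply 2, V at #.##./#.... | V01=-1→####./##...*; V04=-1→#.###/#...#
ply 3, H at ####./##... | H12=-1→####./####.; H13=+1→####./##.##*
ply 4: ####./##.## is terminal -1 (V); from #..../#.... depth 5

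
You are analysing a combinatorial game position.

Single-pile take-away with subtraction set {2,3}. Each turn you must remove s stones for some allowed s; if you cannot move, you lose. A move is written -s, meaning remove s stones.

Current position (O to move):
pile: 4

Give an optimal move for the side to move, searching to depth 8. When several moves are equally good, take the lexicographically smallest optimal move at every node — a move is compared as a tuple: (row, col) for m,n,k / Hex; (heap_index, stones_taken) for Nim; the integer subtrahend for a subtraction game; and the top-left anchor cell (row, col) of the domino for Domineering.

O's best at [4]: -3

ply 1, O at 4 | -2=-1→2; -3=+1→1*
ply 2: 1 is terminal -1 (X); from 4 depth 8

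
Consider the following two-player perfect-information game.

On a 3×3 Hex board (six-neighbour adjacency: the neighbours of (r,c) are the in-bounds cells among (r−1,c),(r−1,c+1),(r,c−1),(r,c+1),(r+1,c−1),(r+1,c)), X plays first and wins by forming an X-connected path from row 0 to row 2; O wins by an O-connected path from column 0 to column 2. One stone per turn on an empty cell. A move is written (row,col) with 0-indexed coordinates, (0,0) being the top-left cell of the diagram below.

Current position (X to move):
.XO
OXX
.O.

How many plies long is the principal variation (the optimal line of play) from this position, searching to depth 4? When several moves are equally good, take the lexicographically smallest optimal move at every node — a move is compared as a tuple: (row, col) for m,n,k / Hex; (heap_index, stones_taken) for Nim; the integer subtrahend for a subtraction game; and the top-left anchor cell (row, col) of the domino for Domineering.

PV length from [.XO/OXX/.O.]: 3 plies

p1 X@[.XO/OXX/.O.]: (0,0)[XXO/OXX/.O.]+1* (2,0)[.XO/OXX/XO.]+1 (2,2)[.XO/OXX/.OX]+1
p2 O@[XXO/OXX/.O.]: (2,0)[XXO/OXX/OO.]-1* (2,2)[XXO/OXX/.OO]-1
p3 X@[XXO/OXX/OO.]: (2,2)[XXO/OXX/OOX]+1*
p4 O@[XXO/OXX/OOX] terminal -1; root [.XO/OXX/.O.] d4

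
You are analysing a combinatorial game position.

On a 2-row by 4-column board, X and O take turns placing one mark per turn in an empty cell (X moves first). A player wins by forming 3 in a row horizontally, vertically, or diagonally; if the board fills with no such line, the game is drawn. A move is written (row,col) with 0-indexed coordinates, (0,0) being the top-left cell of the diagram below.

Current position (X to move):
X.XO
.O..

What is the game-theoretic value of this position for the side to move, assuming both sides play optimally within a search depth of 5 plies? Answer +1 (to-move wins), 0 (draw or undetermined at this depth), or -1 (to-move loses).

p1 X@[X.XO/.O..]: (0,1)[XXXO/.O..]+1* (1,0)[X.XO/XO..]+0 (1,2)[X.XO/.OX.]+0 (1,3)[X.XO/.O.X]+0
p2 O@[XXXO/.O..] terminal -1; root [X.XO/.O..] d5

value(X.XO/.O.., X) = +1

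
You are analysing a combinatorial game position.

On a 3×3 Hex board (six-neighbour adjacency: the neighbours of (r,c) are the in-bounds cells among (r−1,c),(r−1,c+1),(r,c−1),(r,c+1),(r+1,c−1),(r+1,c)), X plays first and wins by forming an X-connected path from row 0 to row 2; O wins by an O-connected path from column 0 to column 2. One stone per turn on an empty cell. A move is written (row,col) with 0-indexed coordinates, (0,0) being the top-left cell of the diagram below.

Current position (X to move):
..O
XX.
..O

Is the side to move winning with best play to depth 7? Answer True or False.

ply 1, X at ..O/XX./..O | (0,0)=+1→X.O/XX./..O*; (0,1)=+1→.XO/XX./..O; (1,2)=+1→..O/XXX/..O; (2,0)=+1→..O/XX./X.O; (2,1)=+1→..O/XX./.XO
ply 2, O at X.O/XX./..O | (0,1)=-1→XOO/XX./..O*; (1,2)=-1→X.O/XXO/..O; (2,0)=-1→X.O/XX./O.O; (2,1)=-1→X.O/XX./.OO
ply 3, X at XOO/XX./..O | (1,2)=+1→XOO/XXX/..O*; (2,0)=+1→XOO/XX./X.O; (2,1)=+1→XOO/XX./.XO
ply 4, O at XOO/XXX/..O | (2,0)=-1→XOO/XXX/O.O*; (2,1)=-1→XOO/XXX/.OO
ply 5, X at XOO/XXX/O.O | (2,1)=+1→XOO/XXX/OXO*
ply 6: XOO/XXX/OXO is terminal -1 (O); from ..O/XX./..O depth 7

X winning at [..O/XX./..O]: True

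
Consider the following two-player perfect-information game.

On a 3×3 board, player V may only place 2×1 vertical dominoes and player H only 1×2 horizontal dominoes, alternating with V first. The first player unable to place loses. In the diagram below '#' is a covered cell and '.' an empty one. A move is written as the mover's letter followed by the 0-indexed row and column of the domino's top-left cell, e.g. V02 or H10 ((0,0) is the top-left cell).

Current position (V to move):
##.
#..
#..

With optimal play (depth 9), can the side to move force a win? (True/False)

ply 1, V at ##./#../#.. | V02=-1→###/#.#/#..; V11=+1→##./##./##.*; V12=+1→##./#.#/#.#
ply 2: ##./##./##. is terminal -1 (H); from ##./#../#.. depth 9

V winning at [##./#../#..]: True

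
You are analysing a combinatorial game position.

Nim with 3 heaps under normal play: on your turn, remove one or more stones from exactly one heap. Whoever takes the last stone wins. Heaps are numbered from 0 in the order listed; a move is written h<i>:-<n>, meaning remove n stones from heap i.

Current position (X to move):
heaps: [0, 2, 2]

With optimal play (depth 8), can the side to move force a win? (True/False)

p1 X@[(0,2,2)]: h1:-1[(0,1,2)]-1* h1:-2[(0,0,2)]-1 h2:-1[(0,2,1)]-1 h2:-2[(0,2,0)]-1
p2 O@[(0,1,2)]: h1:-1[(0,0,2)]-1 h2:-1[(0,1,1)]+1* h2:-2[(0,1,0)]-1
p3 X@[(0,1,1)]: h1:-1[(0,0,1)]-1* h2:-1[(0,1,0)]-1
p4 O@[(0,0,1)]: h2:-1[(0,0,0)]+1*
p5 X@[(0,0,0)] terminal -1; root [(0,2,2)] d8

X winning at [(0,2,2)]: False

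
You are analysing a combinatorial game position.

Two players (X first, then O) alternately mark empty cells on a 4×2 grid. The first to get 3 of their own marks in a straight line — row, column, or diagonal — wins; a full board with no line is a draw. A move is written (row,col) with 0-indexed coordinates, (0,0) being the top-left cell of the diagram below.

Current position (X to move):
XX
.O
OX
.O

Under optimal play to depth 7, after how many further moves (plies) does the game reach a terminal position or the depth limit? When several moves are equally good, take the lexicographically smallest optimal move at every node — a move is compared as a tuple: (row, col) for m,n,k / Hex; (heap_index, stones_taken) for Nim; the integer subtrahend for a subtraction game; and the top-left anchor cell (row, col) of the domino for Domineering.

p1 X@[XX/.O/OX/.O]: (1,0)[XX/XO/OX/.O]+0* (3,0)[XX/.O/OX/XO]+0
p2 O@[XX/XO/OX/.O]: (3,0)[XX/XO/OX/OO]+0*
p3 X@[XX/XO/OX/OO] terminal +0; root [XX/.O/OX/.O] d7

PV length from [XX/.O/OX/.O]: 2 plies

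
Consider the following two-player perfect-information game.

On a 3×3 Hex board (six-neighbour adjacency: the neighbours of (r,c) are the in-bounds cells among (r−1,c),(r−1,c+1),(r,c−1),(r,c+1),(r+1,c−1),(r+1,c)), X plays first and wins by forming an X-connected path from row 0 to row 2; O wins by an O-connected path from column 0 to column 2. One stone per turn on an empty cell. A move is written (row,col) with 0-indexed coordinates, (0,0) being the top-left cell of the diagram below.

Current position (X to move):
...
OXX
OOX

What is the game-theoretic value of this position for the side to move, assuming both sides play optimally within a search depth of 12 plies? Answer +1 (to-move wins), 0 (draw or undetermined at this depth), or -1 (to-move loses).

value(.../OXX/OOX, X) = +1

p1 X@[.../OXX/OOX]: (0,0)[X../OXX/OOX]+1* (0,1)[.X./OXX/OOX]+1 (0,2)[..X/OXX/OOX]+1
p2 O@[X../OXX/OOX]: (0,1)[XO./OXX/OOX]-1* (0,2)[X.O/OXX/OOX]-1
p3 X@[XO./OXX/OOX]: (0,2)[XOX/OXX/OOX]+1*
p4 O@[XOX/OXX/OOX] terminal -1; root [.../OXX/OOX] d12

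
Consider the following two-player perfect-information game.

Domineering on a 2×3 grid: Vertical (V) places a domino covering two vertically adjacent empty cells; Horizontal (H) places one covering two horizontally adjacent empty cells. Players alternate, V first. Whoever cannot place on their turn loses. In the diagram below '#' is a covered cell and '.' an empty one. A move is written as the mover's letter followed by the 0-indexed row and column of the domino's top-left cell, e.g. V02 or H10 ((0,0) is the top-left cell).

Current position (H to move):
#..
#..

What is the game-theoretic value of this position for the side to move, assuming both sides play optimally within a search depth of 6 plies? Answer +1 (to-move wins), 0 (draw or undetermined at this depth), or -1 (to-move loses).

value(#../#.., H) = +1

p1 H@[#../#..]: H01[###/#..]+1* H11[#../###]+1
p2 V@[###/#..] terminal -1; root [#../#..] d6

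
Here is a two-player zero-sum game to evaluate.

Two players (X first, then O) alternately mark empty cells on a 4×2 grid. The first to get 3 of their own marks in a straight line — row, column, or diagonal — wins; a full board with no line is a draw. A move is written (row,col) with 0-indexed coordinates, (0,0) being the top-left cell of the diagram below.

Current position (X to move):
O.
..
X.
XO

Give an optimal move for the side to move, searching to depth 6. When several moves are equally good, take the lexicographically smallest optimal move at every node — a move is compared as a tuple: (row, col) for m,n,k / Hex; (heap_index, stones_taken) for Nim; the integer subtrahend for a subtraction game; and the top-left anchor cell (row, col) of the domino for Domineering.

p1 X@[O./../X./XO]: (0,1)[OX/../X./XO]+0 (1,0)[O./X./X./XO]+1* (1,1)[O./.X/X./XO]+0 (2,1)[O./../XX/XO]+0
p2 O@[O./X./X./XO] terminal -1; root [O./../X./XO] d6

X's best at [O./../X./XO]: (1,0)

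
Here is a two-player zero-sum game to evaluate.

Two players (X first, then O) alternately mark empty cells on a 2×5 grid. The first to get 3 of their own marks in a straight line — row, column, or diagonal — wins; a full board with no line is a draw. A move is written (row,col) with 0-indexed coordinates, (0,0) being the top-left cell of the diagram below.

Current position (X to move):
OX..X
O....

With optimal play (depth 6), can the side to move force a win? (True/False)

[OX..X/O....] X move#1: (0,2):+0/OXX.X/O....*, (0,3):+0/OX.XX/O...., (1,1):+0/OX..X/OX..., (1,2):+0/OX..X/O.X.., (1,3):+0/OX..X/O..X., (1,4):+0/OX..X/O...X
[OXX.X/O....] O move#2: (0,3):+0/OXXOX/O....*, (1,1):-1/OXX.X/OO..., (1,2):-1/OXX.X/O.O.., (1,3):-1/OXX.X/O..O., (1,4):-1/OXX.X/O...O
[OXXOX/O....] X move#3: (1,1):+0/OXXOX/OX...*, (1,2):+0/OXXOX/O.X.., (1,3):+0/OXXOX/O..X., (1,4):+0/OXXOX/O...X
[OXXOX/OX...] O move#4: (1,2):+0/OXXOX/OXO..*, (1,3):+0/OXXOX/OX.O., (1,4):+0/OXXOX/OX..O
[OXXOX/OXO..] X move#5: (1,3):+0/OXXOX/OXOX.*, (1,4):+0/OXXOX/OXO.X
[OXXOX/OXOX.] O move#6: (1,4):+0/OXXOX/OXOXO*
[OXXOX/OXOXO] end (terminal +0, X#7); searched OX..X/O.... to 6

X winning at [OX..X/O....]: False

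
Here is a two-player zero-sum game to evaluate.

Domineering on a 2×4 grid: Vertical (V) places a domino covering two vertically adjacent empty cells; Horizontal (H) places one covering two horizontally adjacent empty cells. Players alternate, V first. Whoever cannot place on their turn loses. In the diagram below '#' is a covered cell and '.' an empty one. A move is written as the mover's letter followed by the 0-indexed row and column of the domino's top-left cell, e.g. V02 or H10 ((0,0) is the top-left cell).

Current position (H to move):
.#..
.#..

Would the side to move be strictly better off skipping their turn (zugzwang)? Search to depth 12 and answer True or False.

zugzwang(.#../.#.., H) = False

ply 1, H at .#../.#.. | H02=+1→.###/.#..*; H12=+1→.#../.###
ply 2, V at .###/.#.. | V00=-1→####/##..*
ply 3, H at ####/##.. | H12=+1→####/####*
ply 4: ####/#### is terminal -1 (V); from .#../.#.. depth 12
if H skipped the turn, V would face:
~ ply 1, V at .#../.#.. | V00=-1→##../##..; V02=+1→.##./.##.*; V03=+1→.#.#/.#.#
~ ply 2: .##./.##. is terminal -1 (H); from .#../.#.. depth 12
compare (H): move=+1 vs pass=-1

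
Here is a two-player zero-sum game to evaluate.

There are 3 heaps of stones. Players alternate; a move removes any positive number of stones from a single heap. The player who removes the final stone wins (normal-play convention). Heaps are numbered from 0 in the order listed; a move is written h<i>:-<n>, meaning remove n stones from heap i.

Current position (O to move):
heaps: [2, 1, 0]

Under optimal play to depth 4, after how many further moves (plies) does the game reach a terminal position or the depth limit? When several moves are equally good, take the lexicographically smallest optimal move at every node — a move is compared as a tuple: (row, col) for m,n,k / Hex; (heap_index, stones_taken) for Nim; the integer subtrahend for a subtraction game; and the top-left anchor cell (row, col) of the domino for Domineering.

PV length from [(2,1,0)]: 3 plies

[(2,1,0)] O move#1: h0:-1:+1/(1,1,0)*, h0:-2:-1/(0,1,0), h1:-1:-1/(2,0,0)
[(1,1,0)] X move#2: h0:-1:-1/(0,1,0)*, h1:-1:-1/(1,0,0)
[(0,1,0)] O move#3: h1:-1:+1/(0,0,0)*
[(0,0,0)] end (terminal -1, X#4); searched (2,1,0) to 4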